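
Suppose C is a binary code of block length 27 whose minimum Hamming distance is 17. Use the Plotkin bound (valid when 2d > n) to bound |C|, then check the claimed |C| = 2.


Plotkin bound M ≤ 4; given |C| = 2 ≤ bound (satisfied).

Check applicability: 2d = 34, n = 27.
2d − n = 7 > 0, so Plotkin applies.
Compute d/(2d−n) = 17/7 ≈ 2.4286.
⌊d/(2d−n)⌋ = 2.
Plotkin bound: M ≤ 2·2 = 4.
Given |C| = 2, check: satisfied.
This |C| is below the Plotkin bound.


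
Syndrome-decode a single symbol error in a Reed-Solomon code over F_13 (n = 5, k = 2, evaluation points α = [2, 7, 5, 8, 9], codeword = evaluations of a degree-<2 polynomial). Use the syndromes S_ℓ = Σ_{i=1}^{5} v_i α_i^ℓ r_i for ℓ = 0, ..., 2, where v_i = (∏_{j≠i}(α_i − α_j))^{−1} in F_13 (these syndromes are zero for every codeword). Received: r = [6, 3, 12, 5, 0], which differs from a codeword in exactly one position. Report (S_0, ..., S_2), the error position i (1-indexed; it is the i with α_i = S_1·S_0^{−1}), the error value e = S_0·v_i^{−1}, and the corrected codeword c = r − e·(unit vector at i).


S = (8, 7, 11), error at position 5, error magnitude e = 6, c = [6, 3, 12, 5, 7].

Step 1: column multipliers v_i = (∏_{j≠i}(α_i − α_j))^{−1} mod 13.
  i = 1 (α = 2): (2−7)(2−5)(2−8)(2−9) = (−5)·(−3)·(−6)·(−7) = 630 ≡ 6, so v_1 = 6^{−1} = 11 (mod 13).
  i = 2 (α = 7): (7−2)(7−5)(7−8)(7−9) = 5·2·(−1)·(−2) = 20 ≡ 7, so v_2 = 7^{−1} = 2 (mod 13).
  i = 3 (α = 5): (5−2)(5−7)(5−8)(5−9) = 3·(−2)·(−3)·(−4) = −72 ≡ 6, so v_3 = 6^{−1} = 11 (mod 13).
  i = 4 (α = 8): (8−2)(8−7)(8−5)(8−9) = 6·1·3·(−1) = −18 ≡ 8, so v_4 = 8^{−1} = 5 (mod 13).
  i = 5 (α = 9): (9−2)(9−7)(9−5)(9−8) = 7·2·4·1 = 56 ≡ 4, so v_5 = 4^{−1} = 10 (mod 13).
  v = [11, 2, 11, 5, 10].
Step 2: syndromes of r = [6, 3, 12, 5, 0] (all sums mod 13).
  S_0 = Σ v_i r_i = 11·6 + 2·3 + 11·12 + 5·5 + 10·0 = 229 ≡ 8.
  S_1 = Σ v_i α_i r_i = 11·2·6 + 2·7·3 + 11·5·12 + 5·8·5 + 10·9·0 = 1034 ≡ 7.
  α_i^2 mod 13 = [4, 10, 12, 12, 3].
  S_2 = Σ v_i α_i^2 r_i = 11·4·6 + 2·10·3 + 11·12·12 + 5·12·5 + 10·3·0 = 2208 ≡ 11.
  S = (8, 7, 11) ≠ 0, so r is not a codeword (an error is present).
Step 3: locate the error. For a single error e at position i, S_ℓ = v_i·e·α_i^ℓ, so α_err = S_1/S_0.
  S_0^{−1} = 8^{−1} = 5 (mod 13), so α_err = 7·5 = 35 ≡ 9 = α_5. Error position i = 5.
  Consistency check: S_2/S_1 = 11·2 = 22 ≡ 9 = α_err ✓ (single-error assumption holds).
Step 4: error magnitude e = S_0/v_5 = S_0·∏_{j≠5}(α_5 − α_j) = 8·4 = 32 ≡ 6 (mod 13).
Step 5: correct position 5: c_5 = r_5 − e = 0 − 6 ≡ 7 (mod 13). Hence c = [6, 3, 12, 5, 7].
  Check: interpolating c through the α_i gives m(x) = 2 + 2·x (degree < 2) with m(α_i) = c_i for every i, so c is indeed a codeword.


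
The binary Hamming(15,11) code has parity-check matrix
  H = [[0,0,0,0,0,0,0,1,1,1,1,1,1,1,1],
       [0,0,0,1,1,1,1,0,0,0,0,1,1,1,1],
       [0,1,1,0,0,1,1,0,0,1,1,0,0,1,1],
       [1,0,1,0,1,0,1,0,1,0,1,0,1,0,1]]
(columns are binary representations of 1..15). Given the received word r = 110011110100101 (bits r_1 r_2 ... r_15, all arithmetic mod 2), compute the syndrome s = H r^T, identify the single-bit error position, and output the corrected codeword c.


s = (0, 1, 1, 1)^T, error position = 7, corrected codeword c = 110011010100101

Compute s = H r^T mod 2 one row at a time:
  s_1 = 1 + 0 + 1 + 0 + 0 + 1 + 0 + 1 = 4 ≡ 0 (mod 2).
  s_2 = 0 + 1 + 1 + 1 + 0 + 1 + 0 + 1 = 5 ≡ 1 (mod 2).
  s_3 = 1 + 0 + 1 + 1 + 1 + 0 + 0 + 1 = 5 ≡ 1 (mod 2).
  s_4 = 1 + 0 + 1 + 1 + 0 + 0 + 1 + 1 = 5 ≡ 1 (mod 2).
s = (0, 1, 1, 1)^T — this equals column 7 of H (binary 0111), so error is at position 7.
Correct: flip bit 7 of r = 110011110100101 to get c = 110011010100101.


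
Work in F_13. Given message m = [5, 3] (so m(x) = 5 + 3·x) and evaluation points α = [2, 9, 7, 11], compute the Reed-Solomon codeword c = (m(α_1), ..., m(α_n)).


c = [11, 6, 0, 12]

Message polynomial: m(x) = 5 + 3·x (mod 13).
For each evaluation point α_i, compute m(α_i) mod 13:
  α_1 = 2: Horner steps 3 → 11, so m(2) = 11.
  α_2 = 9: Horner steps 3 → 6, so m(9) = 6.
  α_3 = 7: Horner steps 3 → 0, so m(7) = 0.
  α_4 = 11: Horner steps 3 → 12, so m(11) = 12.
Codeword c = [11, 6, 0, 12] ∈ F_13^4.


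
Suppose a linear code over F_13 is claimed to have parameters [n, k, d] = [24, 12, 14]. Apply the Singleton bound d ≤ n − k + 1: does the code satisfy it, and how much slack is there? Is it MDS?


Singleton RHS = n − k + 1 = 13, slack = -1, bound violated (no such code; not MDS).

Singleton bound: d ≤ n − k + 1.
Here n = 24, k = 12, so n − k + 1 = 13.
Given d = 14, check d ≤ 13: NO.
Slack = (n − k + 1) − d = -1.
The slack is negative: d = 14 exceeds n − k + 1 = 13 by 1, so the Singleton bound is violated and no linear [24, 12, 14]_13 code can exist. In particular it is not MDS (MDS requires d = n − k + 1 exactly).
Description: the claimed parameters are [24, 12, 14]_13; such a code would be impossible (violates the Singleton bound).


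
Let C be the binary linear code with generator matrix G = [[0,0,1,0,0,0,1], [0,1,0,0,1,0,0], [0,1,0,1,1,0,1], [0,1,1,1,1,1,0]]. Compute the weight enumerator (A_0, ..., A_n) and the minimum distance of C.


Weight distribution: A_0 = 1, A_1 = 1, A_2 = 4, A_3 = 4, A_4 = 3, A_5 = 3. Minimum distance d = 1.

Enumerate all 2^4 = 16 messages m ∈ F_2^4.
For each, compute codeword c = mG in F_2^7, then tally its weight.
  m = 0000 → c = 0000000, weight = 0.
  m = 1000 → c = 0010001, weight = 2.
  m = 0100 → c = 0100100, weight = 2.
  m = 1100 → c = 0110101, weight = 4.
  m = 0010 → c = 0101101, weight = 4.
  m = 1010 → c = 0111100, weight = 4.
  m = 0110 → c = 0001001, weight = 2.
  m = 1110 → c = 0011000, weight = 2.
  m = 0001 → c = 0111110, weight = 5.
  m = 1001 → c = 0101111, weight = 5.
  m = 0101 → c = 0011010, weight = 3.
  m = 1101 → c = 0001011, weight = 3.
  m = 0011 → c = 0010011, weight = 3.
  m = 1011 → c = 0000010, weight = 1.
  m = 0111 → c = 0110111, weight = 5.
  m = 1111 → c = 0100110, weight = 3.
Tally weights:
  weight 0: 1 codewords.
  weight 1: 1 codewords.
  weight 2: 4 codewords.
  weight 3: 4 codewords.
  weight 4: 3 codewords.
  weight 5: 3 codewords.
Minimum distance d = smallest w > 0 with A_w > 0 = 1.
Sanity: Σ A_w = 16 = 2^4 = 16 ✓.


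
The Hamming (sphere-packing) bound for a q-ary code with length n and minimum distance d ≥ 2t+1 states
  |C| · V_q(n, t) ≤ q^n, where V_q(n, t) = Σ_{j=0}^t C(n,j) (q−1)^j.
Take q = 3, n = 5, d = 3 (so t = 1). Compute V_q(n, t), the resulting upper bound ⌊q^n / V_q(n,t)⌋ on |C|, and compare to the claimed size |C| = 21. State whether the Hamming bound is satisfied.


V_q(n, t) = 11, q^n = 243, Hamming bound = 22, |C| = 21 ≤ bound (satisfied).

Step 1: Compute V_q(n, t) = Σ_{j=0}^1 C(n, j) (q−1)^j.
  j = 0: C(5,0)·(2)^0 = 1·1 = 1.
  j = 1: C(5,1)·(2)^1 = 5·2 = 10.
  V_q(n, t) = 1 + 10 = 11.
Step 2: q^n = 3^5 = 243.
Step 3: Hamming bound ⌊q^n / V_q(n,t)⌋ = ⌊243/11⌋ = 22.
Step 4: Compare |C| = 21 to 22: satisfied.
The claimed |C| lies below the Hamming bound.


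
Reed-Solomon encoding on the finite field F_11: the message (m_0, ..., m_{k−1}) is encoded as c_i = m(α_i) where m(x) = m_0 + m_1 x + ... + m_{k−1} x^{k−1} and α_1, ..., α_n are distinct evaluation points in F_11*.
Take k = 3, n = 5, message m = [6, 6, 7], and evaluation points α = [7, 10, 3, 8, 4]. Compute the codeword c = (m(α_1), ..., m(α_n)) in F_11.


c = [6, 7, 10, 7, 10]

Message polynomial: m(x) = 6 + 6·x + 7·x^2 (mod 11).
For each evaluation point α_i, compute m(α_i) mod 11:
  α_1 = 7: Horner steps 7 → 0 → 6, so m(7) = 6.
  α_2 = 10: Horner steps 7 → 10 → 7, so m(10) = 7.
  α_3 = 3: Horner steps 7 → 5 → 10, so m(3) = 10.
  α_4 = 8: Horner steps 7 → 7 → 7, so m(8) = 7.
  α_5 = 4: Horner steps 7 → 1 → 10, so m(4) = 10.
Codeword c = [6, 7, 10, 7, 10] ∈ F_11^5.


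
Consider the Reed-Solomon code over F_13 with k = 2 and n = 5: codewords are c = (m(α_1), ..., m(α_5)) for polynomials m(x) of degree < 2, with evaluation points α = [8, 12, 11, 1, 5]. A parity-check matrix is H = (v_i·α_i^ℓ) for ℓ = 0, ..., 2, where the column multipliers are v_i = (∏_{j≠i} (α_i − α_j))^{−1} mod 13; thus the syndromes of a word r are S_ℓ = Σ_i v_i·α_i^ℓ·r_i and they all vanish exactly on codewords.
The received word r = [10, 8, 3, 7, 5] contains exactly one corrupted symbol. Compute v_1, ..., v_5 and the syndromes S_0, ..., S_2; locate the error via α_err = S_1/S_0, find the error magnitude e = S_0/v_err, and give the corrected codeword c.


S = (7, 12, 2), error at position 3, error magnitude e = 1, c = [10, 8, 2, 7, 5].

Step 1: column multipliers v_i = (∏_{j≠i}(α_i − α_j))^{−1} mod 13.
  i = 1 (α = 8): (8−12)(8−11)(8−1)(8−5) = (−4)·(−3)·7·3 = 252 ≡ 5, so v_1 = 5^{−1} = 8 (mod 13).
  i = 2 (α = 12): (12−8)(12−11)(12−1)(12−5) = 4·1·11·7 = 308 ≡ 9, so v_2 = 9^{−1} = 3 (mod 13).
  i = 3 (α = 11): (11−8)(11−12)(11−1)(11−5) = 3·(−1)·10·6 = −180 ≡ 2, so v_3 = 2^{−1} = 7 (mod 13).
  i = 4 (α = 1): (1−8)(1−12)(1−11)(1−5) = (−7)·(−11)·(−10)·(−4) = 3080 ≡ 12, so v_4 = 12^{−1} = 12 (mod 13).
  i = 5 (α = 5): (5−8)(5−12)(5−11)(5−1) = (−3)·(−7)·(−6)·4 = −504 ≡ 3, so v_5 = 3^{−1} = 9 (mod 13).
  v = [8, 3, 7, 12, 9].
Step 2: syndromes of r = [10, 8, 3, 7, 5] (all sums mod 13).
  S_0 = Σ v_i r_i = 8·10 + 3·8 + 7·3 + 12·7 + 9·5 = 254 ≡ 7.
  S_1 = Σ v_i α_i r_i = 8·8·10 + 3·12·8 + 7·11·3 + 12·1·7 + 9·5·5 = 1468 ≡ 12.
  α_i^2 mod 13 = [12, 1, 4, 1, 12].
  S_2 = Σ v_i α_i^2 r_i = 8·12·10 + 3·1·8 + 7·4·3 + 12·1·7 + 9·12·5 = 1692 ≡ 2.
  S = (7, 12, 2) ≠ 0, so r is not a codeword (an error is present).
Step 3: locate the error. For a single error e at position i, S_ℓ = v_i·e·α_i^ℓ, so α_err = S_1/S_0.
  S_0^{−1} = 7^{−1} = 2 (mod 13), so α_err = 12·2 = 24 ≡ 11 = α_3. Error position i = 3.
  Consistency check: S_2/S_1 = 2·12 = 24 ≡ 11 = α_err ✓ (single-error assumption holds).
Step 4: error magnitude e = S_0/v_3 = S_0·∏_{j≠3}(α_3 − α_j) = 7·2 = 14 ≡ 1 (mod 13).
Step 5: correct position 3: c_3 = r_3 − e = 3 − 1 ≡ 2 (mod 13). Hence c = [10, 8, 2, 7, 5].
  Check: interpolating c through the α_i gives m(x) = 1 + 6·x (degree < 2) with m(α_i) = c_i for every i, so c is indeed a codeword.


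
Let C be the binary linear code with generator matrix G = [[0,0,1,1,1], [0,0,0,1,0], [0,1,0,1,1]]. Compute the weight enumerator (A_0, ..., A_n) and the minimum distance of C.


Weight distribution: A_0 = 1, A_1 = 1, A_2 = 3, A_3 = 3. Minimum distance d = 1.

Enumerate all 2^3 = 8 messages m ∈ F_2^3.
For each, compute codeword c = mG in F_2^5, then tally its weight.
  m = 000 → c = 00000, weight = 0.
  m = 100 → c = 00111, weight = 3.
  m = 010 → c = 00010, weight = 1.
  m = 110 → c = 00101, weight = 2.
  m = 001 → c = 01011, weight = 3.
  m = 101 → c = 01100, weight = 2.
  m = 011 → c = 01001, weight = 2.
  m = 111 → c = 01110, weight = 3.
Tally weights:
  weight 0: 1 codewords.
  weight 1: 1 codewords.
  weight 2: 3 codewords.
  weight 3: 3 codewords.
Minimum distance d = smallest w > 0 with A_w > 0 = 1.
Sanity: Σ A_w = 8 = 2^3 = 8 ✓.


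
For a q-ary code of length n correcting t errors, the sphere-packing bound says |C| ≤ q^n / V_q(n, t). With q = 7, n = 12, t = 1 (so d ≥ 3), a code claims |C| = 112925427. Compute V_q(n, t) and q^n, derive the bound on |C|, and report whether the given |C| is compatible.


V_q(n, t) = 73, q^n = 13841287201, Hamming bound = 189606673, |C| = 112925427 ≤ bound (satisfied).

Step 1: Compute V_q(n, t) = Σ_{j=0}^1 C(n, j) (q−1)^j.
  j = 0: C(12,0)·(6)^0 = 1·1 = 1.
  j = 1: C(12,1)·(6)^1 = 12·6 = 72.
  V_q(n, t) = 1 + 72 = 73.
Step 2: q^n = 7^12 = 13841287201.
Step 3: Hamming bound ⌊q^n / V_q(n,t)⌋ = ⌊13841287201/73⌋ = 189606673.
Step 4: Compare |C| = 112925427 to 189606673: satisfied.
The claimed |C| lies below the Hamming bound.


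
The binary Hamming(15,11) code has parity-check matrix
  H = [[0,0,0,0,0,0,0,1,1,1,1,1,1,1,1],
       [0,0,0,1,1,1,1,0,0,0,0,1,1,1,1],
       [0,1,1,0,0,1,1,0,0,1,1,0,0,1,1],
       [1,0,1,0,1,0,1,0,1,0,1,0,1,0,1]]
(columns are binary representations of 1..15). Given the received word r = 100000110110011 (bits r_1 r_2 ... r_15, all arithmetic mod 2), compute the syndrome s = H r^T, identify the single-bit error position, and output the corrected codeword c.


s = (1, 1, 1, 0)^T, error position = 14, corrected codeword c = 100000110110001

Compute s = H r^T mod 2 one row at a time:
  s_1 = 1 + 0 + 1 + 1 + 0 + 0 + 1 + 1 = 5 ≡ 1 (mod 2).
  s_2 = 0 + 0 + 0 + 1 + 0 + 0 + 1 + 1 = 3 ≡ 1 (mod 2).
  s_3 = 0 + 0 + 0 + 1 + 1 + 1 + 1 + 1 = 5 ≡ 1 (mod 2).
  s_4 = 1 + 0 + 0 + 1 + 0 + 1 + 0 + 1 = 4 ≡ 0 (mod 2).
s = (1, 1, 1, 0)^T — this equals column 14 of H (binary 1110), so error is at position 14.
Correct: flip bit 14 of r = 100000110110011 to get c = 100000110110001.


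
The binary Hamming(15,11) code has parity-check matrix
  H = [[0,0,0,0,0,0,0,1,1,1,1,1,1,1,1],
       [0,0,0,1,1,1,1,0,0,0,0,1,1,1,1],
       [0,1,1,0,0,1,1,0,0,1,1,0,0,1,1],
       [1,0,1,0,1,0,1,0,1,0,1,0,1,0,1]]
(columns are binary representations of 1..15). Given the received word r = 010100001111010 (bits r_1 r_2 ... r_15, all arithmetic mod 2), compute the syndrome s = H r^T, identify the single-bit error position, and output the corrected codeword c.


s = (1, 1, 0, 0)^T, error position = 12, corrected codeword c = 010100001110010

Compute s = H r^T mod 2 one row at a time:
  s_1 = 0 + 1 + 1 + 1 + 1 + 0 + 1 + 0 = 5 ≡ 1 (mod 2).
  s_2 = 1 + 0 + 0 + 0 + 1 + 0 + 1 + 0 = 3 ≡ 1 (mod 2).
  s_3 = 1 + 0 + 0 + 0 + 1 + 1 + 1 + 0 = 4 ≡ 0 (mod 2).
  s_4 = 0 + 0 + 0 + 0 + 1 + 1 + 0 + 0 = 2 ≡ 0 (mod 2).
s = (1, 1, 0, 0)^T — this equals column 12 of H (binary 1100), so error is at position 12.
Correct: flip bit 12 of r = 010100001111010 to get c = 010100001110010.


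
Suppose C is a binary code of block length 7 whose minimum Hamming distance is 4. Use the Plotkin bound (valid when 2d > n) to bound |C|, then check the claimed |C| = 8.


Plotkin bound M ≤ 8; given |C| = 8 ≤ bound (satisfied).

Check applicability: 2d = 8, n = 7.
2d − n = 1 > 0, so Plotkin applies.
Compute d/(2d−n) = 4/1 ≈ 4.0000.
⌊d/(2d−n)⌋ = 4.
Plotkin bound: M ≤ 2·4 = 8.
Given |C| = 8, check: satisfied.
This |C| is at the Plotkin bound.


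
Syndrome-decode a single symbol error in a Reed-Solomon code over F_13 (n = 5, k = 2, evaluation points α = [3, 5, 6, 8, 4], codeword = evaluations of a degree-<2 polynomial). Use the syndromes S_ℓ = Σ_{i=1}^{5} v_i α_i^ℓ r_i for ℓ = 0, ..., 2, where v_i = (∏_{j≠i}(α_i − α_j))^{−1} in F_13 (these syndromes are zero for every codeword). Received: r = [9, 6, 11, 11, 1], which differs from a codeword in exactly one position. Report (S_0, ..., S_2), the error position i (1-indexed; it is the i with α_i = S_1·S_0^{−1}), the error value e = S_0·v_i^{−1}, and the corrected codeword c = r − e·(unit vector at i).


S = (1, 8, 12), error at position 4, error magnitude e = 3, c = [9, 6, 11, 8, 1].

Step 1: column multipliers v_i = (∏_{j≠i}(α_i − α_j))^{−1} mod 13.
  i = 1 (α = 3): (3−5)(3−6)(3−8)(3−4) = (−2)·(−3)·(−5)·(−1) = 30 ≡ 4, so v_1 = 4^{−1} = 10 (mod 13).
  i = 2 (α = 5): (5−3)(5−6)(5−8)(5−4) = 2·(−1)·(−3)·1 = 6 ≡ 6, so v_2 = 6^{−1} = 11 (mod 13).
  i = 3 (α = 6): (6−3)(6−5)(6−8)(6−4) = 3·1·(−2)·2 = −12 ≡ 1, so v_3 = 1^{−1} = 1 (mod 13).
  i = 4 (α = 8): (8−3)(8−5)(8−6)(8−4) = 5·3·2·4 = 120 ≡ 3, so v_4 = 3^{−1} = 9 (mod 13).
  i = 5 (α = 4): (4−3)(4−5)(4−6)(4−8) = 1·(−1)·(−2)·(−4) = −8 ≡ 5, so v_5 = 5^{−1} = 8 (mod 13).
  v = [10, 11, 1, 9, 8].
Step 2: syndromes of r = [9, 6, 11, 11, 1] (all sums mod 13).
  S_0 = Σ v_i r_i = 10·9 + 11·6 + 1·11 + 9·11 + 8·1 = 274 ≡ 1.
  S_1 = Σ v_i α_i r_i = 10·3·9 + 11·5·6 + 1·6·11 + 9·8·11 + 8·4·1 = 1490 ≡ 8.
  α_i^2 mod 13 = [9, 12, 10, 12, 3].
  S_2 = Σ v_i α_i^2 r_i = 10·9·9 + 11·12·6 + 1·10·11 + 9·12·11 + 8·3·1 = 2924 ≡ 12.
  S = (1, 8, 12) ≠ 0, so r is not a codeword (an error is present).
Step 3: locate the error. For a single error e at position i, S_ℓ = v_i·e·α_i^ℓ, so α_err = S_1/S_0.
  S_0^{−1} = 1^{−1} = 1 (mod 13), so α_err = 8·1 = 8 ≡ 8 = α_4. Error position i = 4.
  Consistency check: S_2/S_1 = 12·5 = 60 ≡ 8 = α_err ✓ (single-error assumption holds).
Step 4: error magnitude e = S_0/v_4 = S_0·∏_{j≠4}(α_4 − α_j) = 1·3 = 3 ≡ 3 (mod 13).
Step 5: correct position 4: c_4 = r_4 − e = 11 − 3 ≡ 8 (mod 13). Hence c = [9, 6, 11, 8, 1].
  Check: interpolating c through the α_i gives m(x) = 7 + 5·x (degree < 2) with m(α_i) = c_i for every i, so c is indeed a codeword.


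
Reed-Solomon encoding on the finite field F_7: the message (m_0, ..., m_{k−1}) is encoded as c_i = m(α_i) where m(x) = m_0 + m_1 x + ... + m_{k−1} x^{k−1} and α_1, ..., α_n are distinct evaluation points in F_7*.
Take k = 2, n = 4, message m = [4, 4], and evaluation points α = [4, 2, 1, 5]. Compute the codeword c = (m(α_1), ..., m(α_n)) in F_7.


c = [6, 5, 1, 3]

Message polynomial: m(x) = 4 + 4·x (mod 7).
For each evaluation point α_i, compute m(α_i) mod 7:
  α_1 = 4: Horner steps 4 → 6, so m(4) = 6.
  α_2 = 2: Horner steps 4 → 5, so m(2) = 5.
  α_3 = 1: Horner steps 4 → 1, so m(1) = 1.
  α_4 = 5: Horner steps 4 → 3, so m(5) = 3.
Codeword c = [6, 5, 1, 3] ∈ F_7^4.


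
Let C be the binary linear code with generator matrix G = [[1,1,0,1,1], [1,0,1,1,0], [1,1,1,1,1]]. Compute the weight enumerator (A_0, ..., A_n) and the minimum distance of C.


Weight distribution: A_0 = 1, A_1 = 1, A_2 = 2, A_3 = 2, A_4 = 1, A_5 = 1. Minimum distance d = 1.

Enumerate all 2^3 = 8 messages m ∈ F_2^3.
For each, compute codeword c = mG in F_2^5, then tally its weight.
  m = 000 → c = 00000, weight = 0.
  m = 100 → c = 11011, weight = 4.
  m = 010 → c = 10110, weight = 3.
  m = 110 → c = 01101, weight = 3.
  m = 001 → c = 11111, weight = 5.
  m = 101 → c = 00100, weight = 1.
  m = 011 → c = 01001, weight = 2.
  m = 111 → c = 10010, weight = 2.
Tally weights:
  weight 0: 1 codewords.
  weight 1: 1 codewords.
  weight 2: 2 codewords.
  weight 3: 2 codewords.
  weight 4: 1 codewords.
  weight 5: 1 codewords.
Minimum distance d = smallest w > 0 with A_w > 0 = 1.
Sanity: Σ A_w = 8 = 2^3 = 8 ✓.


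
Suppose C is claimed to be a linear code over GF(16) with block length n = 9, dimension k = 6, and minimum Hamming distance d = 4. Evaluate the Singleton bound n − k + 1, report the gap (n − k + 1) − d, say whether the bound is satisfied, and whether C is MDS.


Singleton RHS = n − k + 1 = 4, slack = 0, bound satisfied, MDS.

Singleton bound: d ≤ n − k + 1.
Here n = 9, k = 6, so n − k + 1 = 4.
Given d = 4, check d ≤ 4: YES.
Slack = (n − k + 1) − d = 0.
The code is MDS (slack = 0).
Description: the claimed parameters are [9, 6, 4]_16; such a code would be MDS (meets Singleton bound).


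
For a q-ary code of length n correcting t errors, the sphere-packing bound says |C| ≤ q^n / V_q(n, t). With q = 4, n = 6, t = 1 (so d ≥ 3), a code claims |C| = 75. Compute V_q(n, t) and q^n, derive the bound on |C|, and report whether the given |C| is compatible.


V_q(n, t) = 19, q^n = 4096, Hamming bound = 215, |C| = 75 ≤ bound (satisfied).

Step 1: Compute V_q(n, t) = Σ_{j=0}^1 C(n, j) (q−1)^j.
  j = 0: C(6,0)·(3)^0 = 1·1 = 1.
  j = 1: C(6,1)·(3)^1 = 6·3 = 18.
  V_q(n, t) = 1 + 18 = 19.
Step 2: q^n = 4^6 = 4096.
Step 3: Hamming bound ⌊q^n / V_q(n,t)⌋ = ⌊4096/19⌋ = 215.
Step 4: Compare |C| = 75 to 215: satisfied.
The claimed |C| lies below the Hamming bound.


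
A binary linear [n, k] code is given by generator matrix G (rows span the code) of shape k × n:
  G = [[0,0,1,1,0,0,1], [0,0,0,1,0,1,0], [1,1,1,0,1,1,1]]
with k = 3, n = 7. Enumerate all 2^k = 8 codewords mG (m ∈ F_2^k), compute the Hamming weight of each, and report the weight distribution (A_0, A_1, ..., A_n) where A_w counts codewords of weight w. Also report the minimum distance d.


Weight distribution: A_0 = 1, A_2 = 1, A_3 = 3, A_5 = 1, A_6 = 2. Minimum distance d = 2.

Enumerate all 2^3 = 8 messages m ∈ F_2^3.
For each, compute codeword c = mG in F_2^7, then tally its weight.
  m = 000 → c = 0000000, weight = 0.
  m = 100 → c = 0011001, weight = 3.
  m = 010 → c = 0001010, weight = 2.
  m = 110 → c = 0010011, weight = 3.
  m = 001 → c = 1110111, weight = 6.
  m = 101 → c = 1101110, weight = 5.
  m = 011 → c = 1111101, weight = 6.
  m = 111 → c = 1100100, weight = 3.
Tally weights:
  weight 0: 1 codewords.
  weight 2: 1 codewords.
  weight 3: 3 codewords.
  weight 5: 1 codewords.
  weight 6: 2 codewords.
Minimum distance d = smallest w > 0 with A_w > 0 = 2.
Sanity: Σ A_w = 8 = 2^3 = 8 ✓.


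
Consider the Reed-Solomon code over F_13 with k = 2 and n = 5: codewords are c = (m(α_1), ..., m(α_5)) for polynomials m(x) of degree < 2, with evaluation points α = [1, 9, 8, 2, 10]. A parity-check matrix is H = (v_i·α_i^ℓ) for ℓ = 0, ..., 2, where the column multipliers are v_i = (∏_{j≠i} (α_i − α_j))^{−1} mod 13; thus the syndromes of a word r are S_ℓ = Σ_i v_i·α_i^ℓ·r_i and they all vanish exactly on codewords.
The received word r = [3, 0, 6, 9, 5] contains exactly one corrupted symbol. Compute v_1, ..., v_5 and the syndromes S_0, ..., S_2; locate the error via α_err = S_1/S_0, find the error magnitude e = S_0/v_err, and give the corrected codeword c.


S = (3, 1, 9), error at position 2, error magnitude e = 1, c = [3, 12, 6, 9, 5].

Step 1: column multipliers v_i = (∏_{j≠i}(α_i − α_j))^{−1} mod 13.
  i = 1 (α = 1): (1−9)(1−8)(1−2)(1−10) = (−8)·(−7)·(−1)·(−9) = 504 ≡ 10, so v_1 = 10^{−1} = 4 (mod 13).
  i = 2 (α = 9): (9−1)(9−8)(9−2)(9−10) = 8·1·7·(−1) = −56 ≡ 9, so v_2 = 9^{−1} = 3 (mod 13).
  i = 3 (α = 8): (8−1)(8−9)(8−2)(8−10) = 7·(−1)·6·(−2) = 84 ≡ 6, so v_3 = 6^{−1} = 11 (mod 13).
  i = 4 (α = 2): (2−1)(2−9)(2−8)(2−10) = 1·(−7)·(−6)·(−8) = −336 ≡ 2, so v_4 = 2^{−1} = 7 (mod 13).
  i = 5 (α = 10): (10−1)(10−9)(10−8)(10−2) = 9·1·2·8 = 144 ≡ 1, so v_5 = 1^{−1} = 1 (mod 13).
  v = [4, 3, 11, 7, 1].
Step 2: syndromes of r = [3, 0, 6, 9, 5] (all sums mod 13).
  S_0 = Σ v_i r_i = 4·3 + 3·0 + 11·6 + 7·9 + 1·5 = 146 ≡ 3.
  S_1 = Σ v_i α_i r_i = 4·1·3 + 3·9·0 + 11·8·6 + 7·2·9 + 1·10·5 = 716 ≡ 1.
  α_i^2 mod 13 = [1, 3, 12, 4, 9].
  S_2 = Σ v_i α_i^2 r_i = 4·1·3 + 3·3·0 + 11·12·6 + 7·4·9 + 1·9·5 = 1101 ≡ 9.
  S = (3, 1, 9) ≠ 0, so r is not a codeword (an error is present).
Step 3: locate the error. For a single error e at position i, S_ℓ = v_i·e·α_i^ℓ, so α_err = S_1/S_0.
  S_0^{−1} = 3^{−1} = 9 (mod 13), so α_err = 1·9 = 9 ≡ 9 = α_2. Error position i = 2.
  Consistency check: S_2/S_1 = 9·1 = 9 ≡ 9 = α_err ✓ (single-error assumption holds).
Step 4: error magnitude e = S_0/v_2 = S_0·∏_{j≠2}(α_2 − α_j) = 3·9 = 27 ≡ 1 (mod 13).
Step 5: correct position 2: c_2 = r_2 − e = 0 − 1 ≡ 12 (mod 13). Hence c = [3, 12, 6, 9, 5].
  Check: interpolating c through the α_i gives m(x) = 10 + 6·x (degree < 2) with m(α_i) = c_i for every i, so c is indeed a codeword.


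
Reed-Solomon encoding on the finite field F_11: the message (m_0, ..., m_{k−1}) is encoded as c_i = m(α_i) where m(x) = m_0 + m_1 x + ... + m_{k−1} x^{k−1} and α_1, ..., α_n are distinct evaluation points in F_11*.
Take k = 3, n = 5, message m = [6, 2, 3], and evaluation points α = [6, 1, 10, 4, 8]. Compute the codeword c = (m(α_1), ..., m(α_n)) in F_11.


c = [5, 0, 7, 7, 5]

Message polynomial: m(x) = 6 + 2·x + 3·x^2 (mod 11).
For each evaluation point α_i, compute m(α_i) mod 11:
  α_1 = 6: Horner steps 3 → 9 → 5, so m(6) = 5.
  α_2 = 1: Horner steps 3 → 5 → 0, so m(1) = 0.
  α_3 = 10: Horner steps 3 → 10 → 7, so m(10) = 7.
  α_4 = 4: Horner steps 3 → 3 → 7, so m(4) = 7.
  α_5 = 8: Horner steps 3 → 4 → 5, so m(8) = 5.
Codeword c = [5, 0, 7, 7, 5] ∈ F_11^5.


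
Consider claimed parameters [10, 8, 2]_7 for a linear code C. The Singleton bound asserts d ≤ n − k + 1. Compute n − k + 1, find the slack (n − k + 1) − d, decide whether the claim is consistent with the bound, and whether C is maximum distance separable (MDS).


Singleton RHS = n − k + 1 = 3, slack = 1, bound satisfied, not MDS.

Singleton bound: d ≤ n − k + 1.
Here n = 10, k = 8, so n − k + 1 = 3.
Given d = 2, check d ≤ 3: YES.
Slack = (n − k + 1) − d = 1.
The code is NOT MDS (slack = 1 > 0).
Description: the claimed parameters are [10, 8, 2]_7; such a code would be non-MDS.


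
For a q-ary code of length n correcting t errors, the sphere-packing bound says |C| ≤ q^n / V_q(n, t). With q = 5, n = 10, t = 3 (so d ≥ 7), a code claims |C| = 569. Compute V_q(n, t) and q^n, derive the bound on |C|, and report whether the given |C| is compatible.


V_q(n, t) = 8441, q^n = 9765625, Hamming bound = 1156, |C| = 569 ≤ bound (satisfied).

Step 1: Compute V_q(n, t) = Σ_{j=0}^3 C(n, j) (q−1)^j.
  j = 0: C(10,0)·(4)^0 = 1·1 = 1.
  j = 1: C(10,1)·(4)^1 = 10·4 = 40.
  j = 2: C(10,2)·(4)^2 = 45·16 = 720.
  j = 3: C(10,3)·(4)^3 = 120·64 = 7680.
  V_q(n, t) = 1 + 40 + 720 + 7680 = 8441.
Step 2: q^n = 5^10 = 9765625.
Step 3: Hamming bound ⌊q^n / V_q(n,t)⌋ = ⌊9765625/8441⌋ = 1156.
Step 4: Compare |C| = 569 to 1156: satisfied.
The claimed |C| lies below the Hamming bound.


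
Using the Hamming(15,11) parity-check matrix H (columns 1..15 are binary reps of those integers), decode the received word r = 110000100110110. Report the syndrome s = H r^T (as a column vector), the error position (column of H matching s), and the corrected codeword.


s = (0, 1, 1, 0)^T, error position = 6, corrected codeword c = 110001100110110

Compute s = H r^T mod 2 one row at a time:
  s_1 = 0 + 0 + 1 + 1 + 0 + 1 + 1 + 0 = 4 ≡ 0 (mod 2).
  s_2 = 0 + 0 + 0 + 1 + 0 + 1 + 1 + 0 = 3 ≡ 1 (mod 2).
  s_3 = 1 + 0 + 0 + 1 + 1 + 1 + 1 + 0 = 5 ≡ 1 (mod 2).
  s_4 = 1 + 0 + 0 + 1 + 0 + 1 + 1 + 0 = 4 ≡ 0 (mod 2).
s = (0, 1, 1, 0)^T — this equals column 6 of H (binary 0110), so error is at position 6.
Correct: flip bit 6 of r = 110000100110110 to get c = 110001100110110.


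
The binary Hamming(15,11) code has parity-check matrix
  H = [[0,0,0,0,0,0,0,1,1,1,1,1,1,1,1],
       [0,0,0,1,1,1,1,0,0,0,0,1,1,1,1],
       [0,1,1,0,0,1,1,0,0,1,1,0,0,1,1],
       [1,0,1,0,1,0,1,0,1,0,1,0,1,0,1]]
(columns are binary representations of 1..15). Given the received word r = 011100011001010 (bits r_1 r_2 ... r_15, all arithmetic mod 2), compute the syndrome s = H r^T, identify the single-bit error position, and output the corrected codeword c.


s = (0, 1, 1, 0)^T, error position = 6, corrected codeword c = 011101011001010

Compute s = H r^T mod 2 one row at a time:
  s_1 = 1 + 1 + 0 + 0 + 1 + 0 + 1 + 0 = 4 ≡ 0 (mod 2).
  s_2 = 1 + 0 + 0 + 0 + 1 + 0 + 1 + 0 = 3 ≡ 1 (mod 2).
  s_3 = 1 + 1 + 0 + 0 + 0 + 0 + 1 + 0 = 3 ≡ 1 (mod 2).
  s_4 = 0 + 1 + 0 + 0 + 1 + 0 + 0 + 0 = 2 ≡ 0 (mod 2).
s = (0, 1, 1, 0)^T — this equals column 6 of H (binary 0110), so error is at position 6.
Correct: flip bit 6 of r = 011100011001010 to get c = 011101011001010.


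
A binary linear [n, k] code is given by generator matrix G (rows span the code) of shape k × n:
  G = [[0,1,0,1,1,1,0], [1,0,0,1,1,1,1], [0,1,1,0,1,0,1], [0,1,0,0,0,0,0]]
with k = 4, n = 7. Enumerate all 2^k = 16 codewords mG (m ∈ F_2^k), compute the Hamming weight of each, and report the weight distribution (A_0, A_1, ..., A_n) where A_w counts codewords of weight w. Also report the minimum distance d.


Weight distribution: A_0 = 1, A_1 = 1, A_2 = 1, A_3 = 4, A_4 = 5, A_5 = 3, A_6 = 1. Minimum distance d = 1.

Enumerate all 2^4 = 16 messages m ∈ F_2^4.
For each, compute codeword c = mG in F_2^7, then tally its weight.
  m = 0000 → c = 0000000, weight = 0.
  m = 1000 → c = 0101110, weight = 4.
  m = 0100 → c = 1001111, weight = 5.
  m = 1100 → c = 1100001, weight = 3.
  m = 0010 → c = 0110101, weight = 4.
  m = 1010 → c = 0011011, weight = 4.
  m = 0110 → c = 1111010, weight = 5.
  m = 1110 → c = 1010100, weight = 3.
  m = 0001 → c = 0100000, weight = 1.
  m = 1001 → c = 0001110, weight = 3.
  m = 0101 → c = 1101111, weight = 6.
  m = 1101 → c = 1000001, weight = 2.
  m = 0011 → c = 0010101, weight = 3.
  m = 1011 → c = 0111011, weight = 5.
  m = 0111 → c = 1011010, weight = 4.
  m = 1111 → c = 1110100, weight = 4.
Tally weights:
  weight 0: 1 codewords.
  weight 1: 1 codewords.
  weight 2: 1 codewords.
  weight 3: 4 codewords.
  weight 4: 5 codewords.
  weight 5: 3 codewords.
  weight 6: 1 codewords.
Minimum distance d = smallest w > 0 with A_w > 0 = 1.
Sanity: Σ A_w = 16 = 2^4 = 16 ✓.


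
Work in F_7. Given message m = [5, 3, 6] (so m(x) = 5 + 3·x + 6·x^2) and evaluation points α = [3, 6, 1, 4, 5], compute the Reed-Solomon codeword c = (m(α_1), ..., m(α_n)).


c = [5, 1, 0, 1, 2]

Message polynomial: m(x) = 5 + 3·x + 6·x^2 (mod 7).
For each evaluation point α_i, compute m(α_i) mod 7:
  α_1 = 3: Horner steps 6 → 0 → 5, so m(3) = 5.
  α_2 = 6: Horner steps 6 → 4 → 1, so m(6) = 1.
  α_3 = 1: Horner steps 6 → 2 → 0, so m(1) = 0.
  α_4 = 4: Horner steps 6 → 6 → 1, so m(4) = 1.
  α_5 = 5: Horner steps 6 → 5 → 2, so m(5) = 2.
Codeword c = [5, 1, 0, 1, 2] ∈ F_7^5.


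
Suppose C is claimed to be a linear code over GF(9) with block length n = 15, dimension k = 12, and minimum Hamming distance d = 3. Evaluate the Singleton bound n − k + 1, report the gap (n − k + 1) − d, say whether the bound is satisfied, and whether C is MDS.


Singleton RHS = n − k + 1 = 4, slack = 1, bound satisfied, not MDS.

Singleton bound: d ≤ n − k + 1.
Here n = 15, k = 12, so n − k + 1 = 4.
Given d = 3, check d ≤ 4: YES.
Slack = (n − k + 1) − d = 1.
The code is NOT MDS (slack = 1 > 0).
Description: the claimed parameters are [15, 12, 3]_9; such a code would be non-MDS.


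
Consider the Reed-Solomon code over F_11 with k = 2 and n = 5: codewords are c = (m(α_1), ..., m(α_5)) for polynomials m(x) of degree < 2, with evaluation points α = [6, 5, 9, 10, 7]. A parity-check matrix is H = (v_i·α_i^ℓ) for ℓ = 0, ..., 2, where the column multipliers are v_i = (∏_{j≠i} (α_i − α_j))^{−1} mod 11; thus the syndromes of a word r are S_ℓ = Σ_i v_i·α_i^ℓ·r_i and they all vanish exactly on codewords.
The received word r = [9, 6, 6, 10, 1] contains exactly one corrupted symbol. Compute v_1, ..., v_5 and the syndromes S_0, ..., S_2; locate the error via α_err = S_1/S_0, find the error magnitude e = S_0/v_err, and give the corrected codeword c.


S = (6, 10, 2), error at position 3, error magnitude e = 10, c = [9, 6, 7, 10, 1].

Step 1: column multipliers v_i = (∏_{j≠i}(α_i − α_j))^{−1} mod 11.
  i = 1 (α = 6): (6−5)(6−9)(6−10)(6−7) = 1·(−3)·(−4)·(−1) = −12 ≡ 10, so v_1 = 10^{−1} = 10 (mod 11).
  i = 2 (α = 5): (5−6)(5−9)(5−10)(5−7) = (−1)·(−4)·(−5)·(−2) = 40 ≡ 7, so v_2 = 7^{−1} = 8 (mod 11).
  i = 3 (α = 9): (9−6)(9−5)(9−10)(9−7) = 3·4·(−1)·2 = −24 ≡ 9, so v_3 = 9^{−1} = 5 (mod 11).
  i = 4 (α = 10): (10−6)(10−5)(10−9)(10−7) = 4·5·1·3 = 60 ≡ 5, so v_4 = 5^{−1} = 9 (mod 11).
  i = 5 (α = 7): (7−6)(7−5)(7−9)(7−10) = 1·2·(−2)·(−3) = 12 ≡ 1, so v_5 = 1^{−1} = 1 (mod 11).
  v = [10, 8, 5, 9, 1].
Step 2: syndromes of r = [9, 6, 6, 10, 1] (all sums mod 11).
  S_0 = Σ v_i r_i = 10·9 + 8·6 + 5·6 + 9·10 + 1·1 = 259 ≡ 6.
  S_1 = Σ v_i α_i r_i = 10·6·9 + 8·5·6 + 5·9·6 + 9·10·10 + 1·7·1 = 1957 ≡ 10.
  α_i^2 mod 11 = [3, 3, 4, 1, 5].
  S_2 = Σ v_i α_i^2 r_i = 10·3·9 + 8·3·6 + 5·4·6 + 9·1·10 + 1·5·1 = 629 ≡ 2.
  S = (6, 10, 2) ≠ 0, so r is not a codeword (an error is present).
Step 3: locate the error. For a single error e at position i, S_ℓ = v_i·e·α_i^ℓ, so α_err = S_1/S_0.
  S_0^{−1} = 6^{−1} = 2 (mod 11), so α_err = 10·2 = 20 ≡ 9 = α_3. Error position i = 3.
  Consistency check: S_2/S_1 = 2·10 = 20 ≡ 9 = α_err ✓ (single-error assumption holds).
Step 4: error magnitude e = S_0/v_3 = S_0·∏_{j≠3}(α_3 − α_j) = 6·9 = 54 ≡ 10 (mod 11).
Step 5: correct position 3: c_3 = r_3 − e = 6 − 10 ≡ 7 (mod 11). Hence c = [9, 6, 7, 10, 1].
  Check: interpolating c through the α_i gives m(x) = 2 + 3·x (degree < 2) with m(α_i) = c_i for every i, so c is indeed a codeword.


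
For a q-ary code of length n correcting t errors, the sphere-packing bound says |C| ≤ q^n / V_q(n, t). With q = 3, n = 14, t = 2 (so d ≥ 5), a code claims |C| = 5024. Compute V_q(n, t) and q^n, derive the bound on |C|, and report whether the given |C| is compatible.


V_q(n, t) = 393, q^n = 4782969, Hamming bound = 12170, |C| = 5024 ≤ bound (satisfied).

Step 1: Compute V_q(n, t) = Σ_{j=0}^2 C(n, j) (q−1)^j.
  j = 0: C(14,0)·(2)^0 = 1·1 = 1.
  j = 1: C(14,1)·(2)^1 = 14·2 = 28.
  j = 2: C(14,2)·(2)^2 = 91·4 = 364.
  V_q(n, t) = 1 + 28 + 364 = 393.
Step 2: q^n = 3^14 = 4782969.
Step 3: Hamming bound ⌊q^n / V_q(n,t)⌋ = ⌊4782969/393⌋ = 12170.
Step 4: Compare |C| = 5024 to 12170: satisfied.
The claimed |C| lies below the Hamming bound.


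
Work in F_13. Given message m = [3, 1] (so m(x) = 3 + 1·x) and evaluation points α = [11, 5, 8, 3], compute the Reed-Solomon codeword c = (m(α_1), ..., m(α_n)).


c = [1, 8, 11, 6]

Message polynomial: m(x) = 3 + 1·x (mod 13).
For each evaluation point α_i, compute m(α_i) mod 13:
  α_1 = 11: Horner steps 1 → 1, so m(11) = 1.
  α_2 = 5: Horner steps 1 → 8, so m(5) = 8.
  α_3 = 8: Horner steps 1 → 11, so m(8) = 11.
  α_4 = 3: Horner steps 1 → 6, so m(3) = 6.
Codeword c = [1, 8, 11, 6] ∈ F_13^4.


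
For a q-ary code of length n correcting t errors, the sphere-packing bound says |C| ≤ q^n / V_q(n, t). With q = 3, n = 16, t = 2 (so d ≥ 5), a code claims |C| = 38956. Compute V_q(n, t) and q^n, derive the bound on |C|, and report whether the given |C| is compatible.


V_q(n, t) = 513, q^n = 43046721, Hamming bound = 83911, |C| = 38956 ≤ bound (satisfied).

Step 1: Compute V_q(n, t) = Σ_{j=0}^2 C(n, j) (q−1)^j.
  j = 0: C(16,0)·(2)^0 = 1·1 = 1.
  j = 1: C(16,1)·(2)^1 = 16·2 = 32.
  j = 2: C(16,2)·(2)^2 = 120·4 = 480.
  V_q(n, t) = 1 + 32 + 480 = 513.
Step 2: q^n = 3^16 = 43046721.
Step 3: Hamming bound ⌊q^n / V_q(n,t)⌋ = ⌊43046721/513⌋ = 83911.
Step 4: Compare |C| = 38956 to 83911: satisfied.
The claimed |C| lies below the Hamming bound.


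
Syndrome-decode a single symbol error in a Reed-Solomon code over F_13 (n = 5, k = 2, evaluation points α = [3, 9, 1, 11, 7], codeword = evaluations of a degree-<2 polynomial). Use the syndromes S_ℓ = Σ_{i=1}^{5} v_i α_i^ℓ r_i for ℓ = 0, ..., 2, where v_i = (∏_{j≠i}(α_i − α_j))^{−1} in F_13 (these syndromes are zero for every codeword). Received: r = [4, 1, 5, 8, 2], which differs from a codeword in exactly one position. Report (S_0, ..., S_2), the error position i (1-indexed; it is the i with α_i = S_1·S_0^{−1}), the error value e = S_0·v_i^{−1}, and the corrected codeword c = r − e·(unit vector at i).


S = (7, 12, 2), error at position 4, error magnitude e = 8, c = [4, 1, 5, 0, 2].

Step 1: column multipliers v_i = (∏_{j≠i}(α_i − α_j))^{−1} mod 13.
  i = 1 (α = 3): (3−9)(3−1)(3−11)(3−7) = (−6)·2·(−8)·(−4) = −384 ≡ 6, so v_1 = 6^{−1} = 11 (mod 13).
  i = 2 (α = 9): (9−3)(9−1)(9−11)(9−7) = 6·8·(−2)·2 = −192 ≡ 3, so v_2 = 3^{−1} = 9 (mod 13).
  i = 3 (α = 1): (1−3)(1−9)(1−11)(1−7) = (−2)·(−8)·(−10)·(−6) = 960 ≡ 11, so v_3 = 11^{−1} = 6 (mod 13).
  i = 4 (α = 11): (11−3)(11−9)(11−1)(11−7) = 8·2·10·4 = 640 ≡ 3, so v_4 = 3^{−1} = 9 (mod 13).
  i = 5 (α = 7): (7−3)(7−9)(7−1)(7−11) = 4·(−2)·6·(−4) = 192 ≡ 10, so v_5 = 10^{−1} = 4 (mod 13).
  v = [11, 9, 6, 9, 4].
Step 2: syndromes of r = [4, 1, 5, 8, 2] (all sums mod 13).
  S_0 = Σ v_i r_i = 11·4 + 9·1 + 6·5 + 9·8 + 4·2 = 163 ≡ 7.
  S_1 = Σ v_i α_i r_i = 11·3·4 + 9·9·1 + 6·1·5 + 9·11·8 + 4·7·2 = 1091 ≡ 12.
  α_i^2 mod 13 = [9, 3, 1, 4, 10].
  S_2 = Σ v_i α_i^2 r_i = 11·9·4 + 9·3·1 + 6·1·5 + 9·4·8 + 4·10·2 = 821 ≡ 2.
  S = (7, 12, 2) ≠ 0, so r is not a codeword (an error is present).
Step 3: locate the error. For a single error e at position i, S_ℓ = v_i·e·α_i^ℓ, so α_err = S_1/S_0.
  S_0^{−1} = 7^{−1} = 2 (mod 13), so α_err = 12·2 = 24 ≡ 11 = α_4. Error position i = 4.
  Consistency check: S_2/S_1 = 2·12 = 24 ≡ 11 = α_err ✓ (single-error assumption holds).
Step 4: error magnitude e = S_0/v_4 = S_0·∏_{j≠4}(α_4 − α_j) = 7·3 = 21 ≡ 8 (mod 13).
Step 5: correct position 4: c_4 = r_4 − e = 8 − 8 ≡ 0 (mod 13). Hence c = [4, 1, 5, 0, 2].
  Check: interpolating c through the α_i gives m(x) = 12 + 6·x (degree < 2) with m(α_i) = c_i for every i, so c is indeed a codeword.


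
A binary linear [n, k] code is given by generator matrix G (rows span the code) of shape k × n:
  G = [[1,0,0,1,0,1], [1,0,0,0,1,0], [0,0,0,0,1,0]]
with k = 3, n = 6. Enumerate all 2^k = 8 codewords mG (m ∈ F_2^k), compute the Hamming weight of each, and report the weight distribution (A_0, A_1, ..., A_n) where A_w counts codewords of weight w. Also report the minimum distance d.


Weight distribution: A_0 = 1, A_1 = 2, A_2 = 2, A_3 = 2, A_4 = 1. Minimum distance d = 1.

Enumerate all 2^3 = 8 messages m ∈ F_2^3.
For each, compute codeword c = mG in F_2^6, then tally its weight.
  m = 000 → c = 000000, weight = 0.
  m = 100 → c = 100101, weight = 3.
  m = 010 → c = 100010, weight = 2.
  m = 110 → c = 000111, weight = 3.
  m = 001 → c = 000010, weight = 1.
  m = 101 → c = 100111, weight = 4.
  m = 011 → c = 100000, weight = 1.
  m = 111 → c = 000101, weight = 2.
Tally weights:
  weight 0: 1 codewords.
  weight 1: 2 codewords.
  weight 2: 2 codewords.
  weight 3: 2 codewords.
  weight 4: 1 codewords.
Minimum distance d = smallest w > 0 with A_w > 0 = 1.
Sanity: Σ A_w = 8 = 2^3 = 8 ✓.


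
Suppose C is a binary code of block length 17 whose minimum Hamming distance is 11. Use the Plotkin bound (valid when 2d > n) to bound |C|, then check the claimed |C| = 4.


Plotkin bound M ≤ 4; given |C| = 4 ≤ bound (satisfied).

Check applicability: 2d = 22, n = 17.
2d − n = 5 > 0, so Plotkin applies.
Compute d/(2d−n) = 11/5 ≈ 2.2000.
⌊d/(2d−n)⌋ = 2.
Plotkin bound: M ≤ 2·2 = 4.
Given |C| = 4, check: satisfied.
This |C| is at the Plotkin bound.


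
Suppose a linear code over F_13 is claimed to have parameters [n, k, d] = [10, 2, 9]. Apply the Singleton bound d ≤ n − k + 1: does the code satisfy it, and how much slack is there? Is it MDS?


Singleton RHS = n − k + 1 = 9, slack = 0, bound satisfied, MDS.

Singleton bound: d ≤ n − k + 1.
Here n = 10, k = 2, so n − k + 1 = 9.
Given d = 9, check d ≤ 9: YES.
Slack = (n − k + 1) − d = 0.
The code is MDS (slack = 0).
Description: the claimed parameters are [10, 2, 9]_13; such a code would be MDS (meets Singleton bound).


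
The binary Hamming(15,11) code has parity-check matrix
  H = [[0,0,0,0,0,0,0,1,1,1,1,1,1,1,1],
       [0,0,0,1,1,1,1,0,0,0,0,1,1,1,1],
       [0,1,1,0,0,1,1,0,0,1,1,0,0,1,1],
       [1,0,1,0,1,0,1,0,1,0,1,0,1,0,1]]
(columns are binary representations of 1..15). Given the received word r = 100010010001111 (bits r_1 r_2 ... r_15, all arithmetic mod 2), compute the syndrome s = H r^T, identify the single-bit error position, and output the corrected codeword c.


s = (1, 1, 0, 0)^T, error position = 12, corrected codeword c = 100010010000111

Compute s = H r^T mod 2 one row at a time:
  s_1 = 1 + 0 + 0 + 0 + 1 + 1 + 1 + 1 = 5 ≡ 1 (mod 2).
  s_2 = 0 + 1 + 0 + 0 + 1 + 1 + 1 + 1 = 5 ≡ 1 (mod 2).
  s_3 = 0 + 0 + 0 + 0 + 0 + 0 + 1 + 1 = 2 ≡ 0 (mod 2).
  s_4 = 1 + 0 + 1 + 0 + 0 + 0 + 1 + 1 = 4 ≡ 0 (mod 2).
s = (1, 1, 0, 0)^T — this equals column 12 of H (binary 1100), so error is at position 12.
Correct: flip bit 12 of r = 100010010001111 to get c = 100010010000111.
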